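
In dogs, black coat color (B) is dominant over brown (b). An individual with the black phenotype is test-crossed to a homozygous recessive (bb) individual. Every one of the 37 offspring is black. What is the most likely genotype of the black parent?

Test cross: ? × bb
All offspring are black.
If the unknown parent were heterozygous (Bb), about half of 37 offspring would be brown; none are. The unknown parent is most likely homozygous dominant (BB).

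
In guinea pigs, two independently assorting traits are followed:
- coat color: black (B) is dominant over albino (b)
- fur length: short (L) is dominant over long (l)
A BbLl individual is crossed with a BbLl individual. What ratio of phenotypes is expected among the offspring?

Dihybrid cross BbLl × BbLl — consider each gene separately:
coat color: Bb × Bb → 1 BB, 2 Bb, 1 bb → 3 B_ : 1 bb (out of 4)
fur length: Ll × Ll → 1 LL, 2 Ll, 1 ll → 3 L_ : 1 ll (out of 4)
Combine (counts out of 4 × 4 = 16): black/short (B_L_) = 3×3 = 9; black/long (B_ll) = 3×1 = 3; albino/short (bbL_) = 1×3 = 3; albino/long (bbll) = 1×1 = 1
Phenotype counts (out of 16): 9 black/short, 3 black/long, 3 albino/short, 1 albino/long
Ratio: 9 black/short : 3 black/long : 3 albino/short : 1 albino/long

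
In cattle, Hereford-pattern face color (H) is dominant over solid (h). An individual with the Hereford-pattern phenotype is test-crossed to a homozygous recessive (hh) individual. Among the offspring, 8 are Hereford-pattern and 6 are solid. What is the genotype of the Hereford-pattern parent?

Test cross: ? × hh
Offspring: 8 Hereford-pattern, 6 solid — approximately 1:1.
A 1:1 ratio in a test cross indicates the unknown parent is heterozygous (Hh).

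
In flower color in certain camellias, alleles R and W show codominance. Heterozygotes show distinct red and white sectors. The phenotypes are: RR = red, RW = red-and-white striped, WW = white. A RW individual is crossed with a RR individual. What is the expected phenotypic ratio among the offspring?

Punnett square for RW × RR:
Offspring genotypes: 2 RR, 2 RW
Phenotype counts: 2 red, 2 red-and-white striped
Ratio: 1 red : 1 red-and-white striped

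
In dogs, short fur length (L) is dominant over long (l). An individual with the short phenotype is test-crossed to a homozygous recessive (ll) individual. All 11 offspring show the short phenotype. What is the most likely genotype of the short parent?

Test cross: ? × ll
All offspring are short.
If the unknown parent were heterozygous (Ll), about half of 11 offspring would be long; none are. The unknown parent is most likely homozygous dominant (LL).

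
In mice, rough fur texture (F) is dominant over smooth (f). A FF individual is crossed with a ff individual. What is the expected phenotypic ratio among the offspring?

Punnett square for FF × ff:
Offspring genotypes: 4 Ff
rough: 4, smooth: 0
Ratio: all rough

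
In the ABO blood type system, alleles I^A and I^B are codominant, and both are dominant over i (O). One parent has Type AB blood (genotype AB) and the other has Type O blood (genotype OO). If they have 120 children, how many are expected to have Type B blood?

Cross: AB × OO
Possible offspring genotypes: 2 AO, 2 BO
Blood type counts: 2 Type A, 2 Type B
Probability of Type B: 2/4 = 1/2
Expected count = 1/2 × 120 = 60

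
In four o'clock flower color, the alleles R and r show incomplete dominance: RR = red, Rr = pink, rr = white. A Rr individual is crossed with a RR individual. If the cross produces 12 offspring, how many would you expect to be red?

Punnett square for Rr × RR:
Offspring genotypes: 2 RR, 2 Rr
Phenotype counts: 2 red, 2 pink
red: 2 out of 4 → fraction 1/2
Expected count = 1/2 × 12 = 6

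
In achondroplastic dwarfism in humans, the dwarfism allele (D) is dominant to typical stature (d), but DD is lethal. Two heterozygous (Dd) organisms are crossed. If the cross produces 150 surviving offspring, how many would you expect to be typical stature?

Cross: Dd × Dd
Punnett square offspring (before lethality): 1 DD, 2 Dd, 1 dd
The DD genotype is lethal (embryos die); surviving offspring: 2 Dd, 1 dd
typical stature: 1 out of 3 → fraction 1/3
Expected count = 1/3 × 150 = 50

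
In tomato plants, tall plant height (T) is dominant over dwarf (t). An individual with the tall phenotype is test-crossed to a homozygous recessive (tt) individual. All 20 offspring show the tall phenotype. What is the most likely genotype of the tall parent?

Test cross: ? × tt
All offspring are tall.
If the unknown parent were heterozygous (Tt), about half of 20 offspring would be dwarf; none are. The unknown parent is most likely homozygous dominant (TT).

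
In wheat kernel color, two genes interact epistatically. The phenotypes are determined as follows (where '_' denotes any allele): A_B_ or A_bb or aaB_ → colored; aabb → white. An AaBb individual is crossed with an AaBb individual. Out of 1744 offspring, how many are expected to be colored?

Cross: AaBb × AaBb — consider each gene separately:
A gene: Aa × Aa → 1 AA, 2 Aa, 1 aa → 3 A_ : 1 aa (out of 4)
B gene: Bb × Bb → 1 BB, 2 Bb, 1 bb → 3 B_ : 1 bb (out of 4)
Genotype classes (out of 4 × 4 = 16): A_B_ = 3×3 = 9; A_bb = 3×1 = 3; aaB_ = 1×3 = 3; aabb = 1×1 = 1
Apply the phenotype rules: A_B_ (9) + A_bb (3) + aaB_ (3) → colored; aabb (1) → white
Phenotype counts (out of 16): 15 colored, 1 white
colored: 15 out of 16 → fraction 15/16
Expected count = 15/16 × 1744 = 1635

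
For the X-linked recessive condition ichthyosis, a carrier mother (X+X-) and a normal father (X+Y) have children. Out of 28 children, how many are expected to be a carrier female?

Cross: X+X- × X+Y
Offspring: 1 X+X+, 1 X+Y, 1 X+X-, 1 X-Y
Probability of a carrier female: 1/4
Expected count = 1/4 × 28 = 7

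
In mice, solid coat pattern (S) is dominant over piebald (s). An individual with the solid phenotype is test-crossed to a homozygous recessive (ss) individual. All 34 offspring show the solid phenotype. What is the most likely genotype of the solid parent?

Test cross: ? × ss
All offspring are solid.
If the unknown parent were heterozygous (Ss), about half of 34 offspring would be piebald; none are. The unknown parent is most likely homozygous dominant (SS).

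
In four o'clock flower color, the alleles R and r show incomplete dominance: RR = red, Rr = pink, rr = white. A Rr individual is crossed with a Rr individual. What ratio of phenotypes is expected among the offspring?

Punnett square for Rr × Rr:
Offspring genotypes: 1 RR, 2 Rr, 1 rr
Phenotype counts: 1 red, 2 pink, 1 white
Ratio: 1 red : 2 pink : 1 white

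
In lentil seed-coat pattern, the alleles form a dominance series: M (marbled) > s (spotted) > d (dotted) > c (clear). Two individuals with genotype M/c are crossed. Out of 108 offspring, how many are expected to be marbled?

Cross: M/c × M/c
Allele dominance: M > s > d > c
Offspring genotypes: 1 M/M, 2 M/c, 1 c/c
Phenotype counts: 3 marbled, 1 clear
marbled: 3 out of 4 → fraction 3/4
Expected count = 3/4 × 108 = 81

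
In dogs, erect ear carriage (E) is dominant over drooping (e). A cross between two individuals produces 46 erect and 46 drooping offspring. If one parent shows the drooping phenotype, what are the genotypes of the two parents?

Observed offspring: 46 erect, 46 drooping
The observed ratio simplifies to 1:1. One parent shows drooping, so its genotype must be ee. A 1:1 offspring split requires the other parent to be heterozygous (Ee).
Parent genotypes: ee × Ee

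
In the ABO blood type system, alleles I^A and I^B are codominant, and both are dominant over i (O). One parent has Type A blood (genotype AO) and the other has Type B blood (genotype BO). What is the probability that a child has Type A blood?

Cross: AO × BO
Possible offspring genotypes: 1 AB, 1 AO, 1 BO, 1 OO
Blood type counts: 1 Type AB, 1 Type A, 1 Type B, 1 Type O
Probability of Type A: 1/4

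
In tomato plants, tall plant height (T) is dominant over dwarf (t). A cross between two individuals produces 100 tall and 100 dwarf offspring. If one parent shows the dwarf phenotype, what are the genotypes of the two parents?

Observed offspring: 100 tall, 100 dwarf
The observed ratio simplifies to 1:1. One parent shows dwarf, so its genotype must be tt. A 1:1 offspring split requires the other parent to be heterozygous (Tt).
Parent genotypes: tt × Tt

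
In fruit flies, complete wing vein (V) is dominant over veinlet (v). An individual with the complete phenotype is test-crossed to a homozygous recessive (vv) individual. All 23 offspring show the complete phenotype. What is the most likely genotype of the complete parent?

Test cross: ? × vv
All offspring are complete.
If the unknown parent were heterozygous (Vv), about half of 23 offspring would be veinlet; none are. The unknown parent is most likely homozygous dominant (VV).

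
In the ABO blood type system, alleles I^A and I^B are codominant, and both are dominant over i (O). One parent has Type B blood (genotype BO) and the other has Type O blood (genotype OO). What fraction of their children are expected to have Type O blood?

Cross: BO × OO
Possible offspring genotypes: 2 BO, 2 OO
Blood type counts: 2 Type B, 2 Type O
Probability of Type O: 2/4 = 1/2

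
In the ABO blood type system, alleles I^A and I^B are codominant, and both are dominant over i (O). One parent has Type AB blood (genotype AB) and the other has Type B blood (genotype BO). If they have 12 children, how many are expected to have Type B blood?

Cross: AB × BO
Possible offspring genotypes: 1 AB, 1 AO, 1 BB, 1 BO
Blood type counts: 1 Type AB, 1 Type A, 2 Type B
Probability of Type B: 2/4 = 1/2
Expected count = 1/2 × 12 = 6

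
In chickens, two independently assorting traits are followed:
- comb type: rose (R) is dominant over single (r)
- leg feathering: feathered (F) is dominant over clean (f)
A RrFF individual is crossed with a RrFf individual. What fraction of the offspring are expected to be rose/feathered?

Dihybrid cross RrFF × RrFf — consider each gene separately:
comb type: Rr × Rr → 1 RR, 2 Rr, 1 rr → 3 R_ : 1 rr (out of 4)
leg feathering: FF × Ff → 2 FF, 2 Ff → 4 F_ (out of 4)
Combine (counts out of 4 × 4 = 16): rose/feathered (R_F_) = 3×4 = 12; single/feathered (rrF_) = 1×4 = 4
Phenotype counts (out of 16): 12 rose/feathered, 4 single/feathered
rose/feathered: 12 out of 16
Probability: 12/16 = 3/4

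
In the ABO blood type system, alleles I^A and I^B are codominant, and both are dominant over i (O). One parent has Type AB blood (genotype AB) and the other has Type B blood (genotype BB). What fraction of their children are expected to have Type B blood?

Cross: AB × BB
Possible offspring genotypes: 2 AB, 2 BB
Blood type counts: 2 Type AB, 2 Type B
Probability of Type B: 2/4 = 1/2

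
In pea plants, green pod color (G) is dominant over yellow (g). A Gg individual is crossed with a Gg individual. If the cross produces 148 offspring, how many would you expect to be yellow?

Punnett square for Gg × Gg:
Offspring genotypes: 1 GG, 2 Gg, 1 gg
green: 3, yellow: 1
yellow: 1 out of 4 → fraction 1/4
Expected count = 1/4 × 148 = 37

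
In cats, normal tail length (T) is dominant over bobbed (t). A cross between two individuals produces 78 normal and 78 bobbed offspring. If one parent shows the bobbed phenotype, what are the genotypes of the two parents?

Observed offspring: 78 normal, 78 bobbed
The observed ratio simplifies to 1:1. One parent shows bobbed, so its genotype must be tt. A 1:1 offspring split requires the other parent to be heterozygous (Tt).
Parent genotypes: tt × Tt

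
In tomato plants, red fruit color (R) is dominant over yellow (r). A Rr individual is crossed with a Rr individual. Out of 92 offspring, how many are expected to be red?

Punnett square for Rr × Rr:
Offspring genotypes: 1 RR, 2 Rr, 1 rr
red: 3, yellow: 1
red: 3 out of 4 → fraction 3/4
Expected count = 3/4 × 92 = 69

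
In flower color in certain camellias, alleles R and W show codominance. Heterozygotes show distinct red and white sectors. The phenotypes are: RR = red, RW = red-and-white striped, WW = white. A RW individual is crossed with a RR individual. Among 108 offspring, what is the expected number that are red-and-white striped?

Punnett square for RW × RR:
Offspring genotypes: 2 RR, 2 RW
Phenotype counts: 2 red, 2 red-and-white striped
red-and-white striped: 2 out of 4 → fraction 1/2
Expected count = 1/2 × 108 = 54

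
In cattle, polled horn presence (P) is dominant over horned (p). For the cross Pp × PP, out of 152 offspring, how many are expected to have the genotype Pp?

Punnett square for Pp × PP:
Offspring genotypes: 2 PP, 2 Pp
Total offspring: 4
Count with target: 2
Probability: 2/4 = 1/2
Expected count = 1/2 × 152 = 76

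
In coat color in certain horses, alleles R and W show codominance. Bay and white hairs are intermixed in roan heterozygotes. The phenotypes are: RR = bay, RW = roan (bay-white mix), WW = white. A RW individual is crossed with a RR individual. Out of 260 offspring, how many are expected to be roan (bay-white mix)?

Punnett square for RW × RR:
Offspring genotypes: 2 RR, 2 RW
Phenotype counts: 2 bay, 2 roan (bay-white mix)
roan (bay-white mix): 2 out of 4 → fraction 1/2
Expected count = 1/2 × 260 = 130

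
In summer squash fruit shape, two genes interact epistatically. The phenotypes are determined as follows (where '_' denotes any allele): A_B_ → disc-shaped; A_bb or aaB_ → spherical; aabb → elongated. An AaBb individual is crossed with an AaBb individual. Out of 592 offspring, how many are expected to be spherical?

Cross: AaBb × AaBb — consider each gene separately:
A gene: Aa × Aa → 1 AA, 2 Aa, 1 aa → 3 A_ : 1 aa (out of 4)
B gene: Bb × Bb → 1 BB, 2 Bb, 1 bb → 3 B_ : 1 bb (out of 4)
Genotype classes (out of 4 × 4 = 16): A_B_ = 3×3 = 9; A_bb = 3×1 = 3; aaB_ = 1×3 = 3; aabb = 1×1 = 1
Apply the phenotype rules: A_B_ (9) → disc-shaped; A_bb (3) + aaB_ (3) → spherical; aabb (1) → elongated
Phenotype counts (out of 16): 9 disc-shaped, 6 spherical, 1 elongated
spherical: 6 out of 16 → fraction 3/8
Expected count = 3/8 × 592 = 222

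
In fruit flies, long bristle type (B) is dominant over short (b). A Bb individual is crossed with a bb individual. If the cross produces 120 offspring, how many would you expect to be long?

Punnett square for Bb × bb:
Offspring genotypes: 2 Bb, 2 bb
long: 2, short: 2
long: 2 out of 4 → fraction 1/2
Expected count = 1/2 × 120 = 60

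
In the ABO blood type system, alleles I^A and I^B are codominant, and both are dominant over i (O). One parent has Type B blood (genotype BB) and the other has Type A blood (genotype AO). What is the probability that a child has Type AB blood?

Cross: BB × AO
Possible offspring genotypes: 2 AB, 2 BO
Blood type counts: 2 Type AB, 2 Type B
Probability of Type AB: 2/4 = 1/2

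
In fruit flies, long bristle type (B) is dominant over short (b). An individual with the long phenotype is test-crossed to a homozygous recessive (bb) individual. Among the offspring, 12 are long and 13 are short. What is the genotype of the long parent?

Test cross: ? × bb
Offspring: 12 long, 13 short — approximately 1:1.
A 1:1 ratio in a test cross indicates the unknown parent is heterozygous (Bb).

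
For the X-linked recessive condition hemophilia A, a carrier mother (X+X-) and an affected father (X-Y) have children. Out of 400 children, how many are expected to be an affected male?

Cross: X+X- × X-Y
Offspring: 1 X+X-, 1 X+Y, 1 X-X-, 1 X-Y
Probability of an affected male: 1/4
Expected count = 1/4 × 400 = 100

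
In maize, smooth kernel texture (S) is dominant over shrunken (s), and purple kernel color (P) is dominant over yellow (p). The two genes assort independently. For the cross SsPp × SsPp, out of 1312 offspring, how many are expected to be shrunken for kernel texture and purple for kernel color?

Dihybrid cross SsPp × SsPp — consider each gene separately:
kernel texture: Ss × Ss → 1 SS, 2 Ss, 1 ss → 3 S_ : 1 ss (out of 4)
kernel color: Pp × Pp → 1 PP, 2 Pp, 1 pp → 3 P_ : 1 pp (out of 4)
Looking for: shrunken (ss) and purple (P_)
P(shrunken) = 1/4, P(purple) = 3/4
P(both) = 1/4 × 3/4 = 3/16
Expected count = 3/16 × 1312 = 246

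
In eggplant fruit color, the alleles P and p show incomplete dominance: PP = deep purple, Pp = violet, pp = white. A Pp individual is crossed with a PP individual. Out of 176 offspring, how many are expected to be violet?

Punnett square for Pp × PP:
Offspring genotypes: 2 PP, 2 Pp
Phenotype counts: 2 deep purple, 2 violet
violet: 2 out of 4 → fraction 1/2
Expected count = 1/2 × 176 = 88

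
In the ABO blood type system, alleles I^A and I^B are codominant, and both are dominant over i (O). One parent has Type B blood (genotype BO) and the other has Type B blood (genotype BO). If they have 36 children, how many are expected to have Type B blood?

Cross: BO × BO
Possible offspring genotypes: 1 BB, 2 BO, 1 OO
Blood type counts: 3 Type B, 1 Type O
Probability of Type B: 3/4
Expected count = 3/4 × 36 = 27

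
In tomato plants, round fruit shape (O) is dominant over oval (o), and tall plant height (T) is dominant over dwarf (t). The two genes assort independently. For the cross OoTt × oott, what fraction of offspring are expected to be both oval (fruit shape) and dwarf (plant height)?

Dihybrid cross OoTt × oott — consider each gene separately:
fruit shape: Oo × oo → 2 Oo, 2 oo → 2 O_ : 2 oo (out of 4)
plant height: Tt × tt → 2 Tt, 2 tt → 2 T_ : 2 tt (out of 4)
Looking for: oval (oo) and dwarf (tt)
P(oval) = 2/4, P(dwarf) = 2/4
P(both) = 2/4 × 2/4 = 4/16 = 1/4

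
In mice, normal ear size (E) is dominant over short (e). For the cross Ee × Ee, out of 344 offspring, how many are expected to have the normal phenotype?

Punnett square for Ee × Ee:
Offspring genotypes: 1 EE, 2 Ee, 1 ee
Total offspring: 4
Count with target: 3
Probability: 3/4
Expected count = 3/4 × 344 = 258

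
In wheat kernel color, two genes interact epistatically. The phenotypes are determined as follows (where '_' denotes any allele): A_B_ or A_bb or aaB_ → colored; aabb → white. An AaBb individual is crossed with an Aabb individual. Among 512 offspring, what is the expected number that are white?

Cross: AaBb × Aabb — consider each gene separately:
A gene: Aa × Aa → 1 AA, 2 Aa, 1 aa → 3 A_ : 1 aa (out of 4)
B gene: Bb × bb → 2 Bb, 2 bb → 2 B_ : 2 bb (out of 4)
Genotype classes (out of 4 × 4 = 16): A_B_ = 3×2 = 6; A_bb = 3×2 = 6; aaB_ = 1×2 = 2; aabb = 1×2 = 2
Apply the phenotype rules: A_B_ (6) + A_bb (6) + aaB_ (2) → colored; aabb (2) → white
Phenotype counts (out of 16): 14 colored, 2 white
white: 2 out of 16 → fraction 1/8
Expected count = 1/8 × 512 = 64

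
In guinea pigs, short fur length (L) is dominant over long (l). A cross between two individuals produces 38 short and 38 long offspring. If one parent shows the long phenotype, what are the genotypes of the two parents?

Observed offspring: 38 short, 38 long
The observed ratio simplifies to 1:1. One parent shows long, so its genotype must be ll. A 1:1 offspring split requires the other parent to be heterozygous (Ll).
Parent genotypes: ll × Ll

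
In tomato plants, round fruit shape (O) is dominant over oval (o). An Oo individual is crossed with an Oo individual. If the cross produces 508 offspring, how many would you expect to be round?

Punnett square for Oo × Oo:
Offspring genotypes: 1 OO, 2 Oo, 1 oo
round: 3, oval: 1
round: 3 out of 4 → fraction 3/4
Expected count = 3/4 × 508 = 381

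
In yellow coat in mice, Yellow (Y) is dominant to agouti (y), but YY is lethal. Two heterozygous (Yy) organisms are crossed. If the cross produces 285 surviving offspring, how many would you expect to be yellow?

Cross: Yy × Yy
Punnett square offspring (before lethality): 1 YY, 2 Yy, 1 yy
The YY genotype is lethal (embryos die); surviving offspring: 2 Yy, 1 yy
yellow: 2 out of 3 → fraction 2/3
Expected count = 2/3 × 285 = 190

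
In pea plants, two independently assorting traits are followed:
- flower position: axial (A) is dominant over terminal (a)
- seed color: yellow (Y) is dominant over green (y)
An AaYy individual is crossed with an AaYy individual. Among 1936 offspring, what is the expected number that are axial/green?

Dihybrid cross AaYy × AaYy — consider each gene separately:
flower position: Aa × Aa → 1 AA, 2 Aa, 1 aa → 3 A_ : 1 aa (out of 4)
seed color: Yy × Yy → 1 YY, 2 Yy, 1 yy → 3 Y_ : 1 yy (out of 4)
Combine (counts out of 4 × 4 = 16): axial/yellow (A_Y_) = 3×3 = 9; axial/green (A_yy) = 3×1 = 3; terminal/yellow (aaY_) = 1×3 = 3; terminal/green (aayy) = 1×1 = 1
Phenotype counts (out of 16): 9 axial/yellow, 3 axial/green, 3 terminal/yellow, 1 terminal/green
axial/green: 3 out of 16 → fraction 3/16
Expected count = 3/16 × 1936 = 363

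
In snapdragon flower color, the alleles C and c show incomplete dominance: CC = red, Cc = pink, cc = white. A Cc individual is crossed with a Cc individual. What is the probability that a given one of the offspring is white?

Punnett square for Cc × Cc:
Offspring genotypes: 1 CC, 2 Cc, 1 cc
Phenotype counts: 1 red, 2 pink, 1 white
white: 1 out of 4
Probability: 1/4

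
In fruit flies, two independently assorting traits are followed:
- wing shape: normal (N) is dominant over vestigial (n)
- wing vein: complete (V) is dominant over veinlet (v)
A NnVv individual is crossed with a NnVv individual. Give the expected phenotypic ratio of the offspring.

Dihybrid cross NnVv × NnVv — consider each gene separately:
wing shape: Nn × Nn → 1 NN, 2 Nn, 1 nn → 3 N_ : 1 nn (out of 4)
wing vein: Vv × Vv → 1 VV, 2 Vv, 1 vv → 3 V_ : 1 vv (out of 4)
Combine (counts out of 4 × 4 = 16): normal/complete (N_V_) = 3×3 = 9; normal/veinlet (N_vv) = 3×1 = 3; vestigial/complete (nnV_) = 1×3 = 3; vestigial/veinlet (nnvv) = 1×1 = 1
Phenotype counts (out of 16): 9 normal/complete, 3 normal/veinlet, 3 vestigial/complete, 1 vestigial/veinlet
Ratio: 9 normal/complete : 3 normal/veinlet : 3 vestigial/complete : 1 vestigial/veinlet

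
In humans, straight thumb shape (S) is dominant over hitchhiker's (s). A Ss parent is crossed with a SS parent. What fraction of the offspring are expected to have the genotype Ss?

Punnett square for Ss × SS:
Offspring genotypes: 2 SS, 2 Ss
Total offspring: 4
Count with target: 2
Probability: 2/4 = 1/2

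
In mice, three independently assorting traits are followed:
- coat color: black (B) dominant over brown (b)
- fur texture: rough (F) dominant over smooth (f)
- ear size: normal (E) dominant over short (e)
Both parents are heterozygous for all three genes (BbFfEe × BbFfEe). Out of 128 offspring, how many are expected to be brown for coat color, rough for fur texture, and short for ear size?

Trihybrid cross: BbFfEe × BbFfEe
Each trait segregates independently with a 3:1 phenotypic ratio, so each gene contributes 3/4 (dominant) or 1/4 (recessive).
Target: brown (coat color), rough (fur texture), short (ear size)
Probability = product of independent per-trait probabilities
= 1/4 × 3/4 × 1/4 = 3/64
Expected count = 3/64 × 128 = 6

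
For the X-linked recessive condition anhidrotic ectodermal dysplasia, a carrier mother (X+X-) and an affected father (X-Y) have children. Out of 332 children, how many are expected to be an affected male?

Cross: X+X- × X-Y
Offspring: 1 X+X-, 1 X+Y, 1 X-X-, 1 X-Y
Probability of an affected male: 1/4
Expected count = 1/4 × 332 = 83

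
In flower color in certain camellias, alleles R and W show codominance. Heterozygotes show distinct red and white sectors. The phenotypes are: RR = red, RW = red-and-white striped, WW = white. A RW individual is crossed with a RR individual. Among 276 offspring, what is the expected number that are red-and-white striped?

Punnett square for RW × RR:
Offspring genotypes: 2 RR, 2 RW
Phenotype counts: 2 red, 2 red-and-white striped
red-and-white striped: 2 out of 4 → fraction 1/2
Expected count = 1/2 × 276 = 138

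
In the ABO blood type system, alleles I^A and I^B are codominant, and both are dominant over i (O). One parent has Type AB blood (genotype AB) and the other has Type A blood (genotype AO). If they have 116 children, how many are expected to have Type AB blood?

Cross: AB × AO
Possible offspring genotypes: 1 AA, 1 AO, 1 AB, 1 BO
Blood type counts: 2 Type A, 1 Type AB, 1 Type B
Probability of Type AB: 1/4
Expected count = 1/4 × 116 = 29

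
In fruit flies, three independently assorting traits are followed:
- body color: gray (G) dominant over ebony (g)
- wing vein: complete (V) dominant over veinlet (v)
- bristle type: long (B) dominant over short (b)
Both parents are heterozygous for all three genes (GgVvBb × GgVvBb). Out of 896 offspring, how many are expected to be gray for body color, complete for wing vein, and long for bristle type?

Trihybrid cross: GgVvBb × GgVvBb
Each trait segregates independently with a 3:1 phenotypic ratio, so each gene contributes 3/4 (dominant) or 1/4 (recessive).
Target: gray (body color), complete (wing vein), long (bristle type)
Probability = product of independent per-trait probabilities
= 3/4 × 3/4 × 3/4 = 27/64
Expected count = 27/64 × 896 = 378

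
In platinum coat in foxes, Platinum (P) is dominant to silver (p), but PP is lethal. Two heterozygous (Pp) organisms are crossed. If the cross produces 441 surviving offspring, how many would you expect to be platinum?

Cross: Pp × Pp
Punnett square offspring (before lethality): 1 PP, 2 Pp, 1 pp
The PP genotype is lethal (embryos die); surviving offspring: 2 Pp, 1 pp
platinum: 2 out of 3 → fraction 2/3
Expected count = 2/3 × 441 = 294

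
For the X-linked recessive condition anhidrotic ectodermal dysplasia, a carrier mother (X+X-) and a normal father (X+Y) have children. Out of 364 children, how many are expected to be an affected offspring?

Cross: X+X- × X+Y
Offspring: 1 X+X+, 1 X+Y, 1 X+X-, 1 X-Y
Probability of an affected offspring: 1/4
Expected count = 1/4 × 364 = 91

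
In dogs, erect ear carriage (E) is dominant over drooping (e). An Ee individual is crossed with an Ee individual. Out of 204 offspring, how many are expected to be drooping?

Punnett square for Ee × Ee:
Offspring genotypes: 1 EE, 2 Ee, 1 ee
erect: 3, drooping: 1
drooping: 1 out of 4 → fraction 1/4
Expected count = 1/4 × 204 = 51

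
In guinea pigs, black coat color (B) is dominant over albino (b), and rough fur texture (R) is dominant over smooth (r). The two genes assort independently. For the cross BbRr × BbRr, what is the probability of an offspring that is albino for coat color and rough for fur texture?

Dihybrid cross BbRr × BbRr — consider each gene separately:
coat color: Bb × Bb → 1 BB, 2 Bb, 1 bb → 3 B_ : 1 bb (out of 4)
fur texture: Rr × Rr → 1 RR, 2 Rr, 1 rr → 3 R_ : 1 rr (out of 4)
Looking for: albino (bb) and rough (R_)
P(albino) = 1/4, P(rough) = 3/4
P(both) = 1/4 × 3/4 = 3/16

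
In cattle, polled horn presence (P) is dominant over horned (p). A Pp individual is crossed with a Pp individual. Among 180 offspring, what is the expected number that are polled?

Punnett square for Pp × Pp:
Offspring genotypes: 1 PP, 2 Pp, 1 pp
polled: 3, horned: 1
polled: 3 out of 4 → fraction 3/4
Expected count = 3/4 × 180 = 135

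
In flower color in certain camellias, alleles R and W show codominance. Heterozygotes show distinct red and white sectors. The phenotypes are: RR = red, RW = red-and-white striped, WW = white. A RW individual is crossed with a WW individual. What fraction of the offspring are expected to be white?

Punnett square for RW × WW:
Offspring genotypes: 2 RW, 2 WW
Phenotype counts: 2 red-and-white striped, 2 white
white: 2 out of 4
Probability: 2/4 = 1/2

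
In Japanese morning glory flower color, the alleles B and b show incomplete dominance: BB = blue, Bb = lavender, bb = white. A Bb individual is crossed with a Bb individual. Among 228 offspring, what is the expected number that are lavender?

Punnett square for Bb × Bb:
Offspring genotypes: 1 BB, 2 Bb, 1 bb
Phenotype counts: 1 blue, 2 lavender, 1 white
lavender: 2 out of 4 → fraction 1/2
Expected count = 1/2 × 228 = 114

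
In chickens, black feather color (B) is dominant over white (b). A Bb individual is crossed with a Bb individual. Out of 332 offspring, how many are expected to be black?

Punnett square for Bb × Bb:
Offspring genotypes: 1 BB, 2 Bb, 1 bb
black: 3, white: 1
black: 3 out of 4 → fraction 3/4
Expected count = 3/4 × 332 = 249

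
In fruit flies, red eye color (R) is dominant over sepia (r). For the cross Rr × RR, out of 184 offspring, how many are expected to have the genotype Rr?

Punnett square for Rr × RR:
Offspring genotypes: 2 RR, 2 Rr
Total offspring: 4
Count with target: 2
Probability: 2/4 = 1/2
Expected count = 1/2 × 184 = 92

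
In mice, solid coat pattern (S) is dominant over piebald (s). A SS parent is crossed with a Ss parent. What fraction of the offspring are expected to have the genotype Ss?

Punnett square for SS × Ss:
Offspring genotypes: 2 SS, 2 Ss
Total offspring: 4
Count with target: 2
Probability: 2/4 = 1/2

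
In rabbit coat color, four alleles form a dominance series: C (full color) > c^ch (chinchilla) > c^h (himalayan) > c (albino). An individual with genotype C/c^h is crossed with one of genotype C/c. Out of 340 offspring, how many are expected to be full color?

Cross: C/c^h × C/c
Allele dominance: C > c^ch > c^h > c
Offspring genotypes: 1 C/C, 1 C/c, 1 C/c^h, 1 c^h/c
Phenotype counts: 3 full color, 1 himalayan
full color: 3 out of 4 → fraction 3/4
Expected count = 3/4 × 340 = 255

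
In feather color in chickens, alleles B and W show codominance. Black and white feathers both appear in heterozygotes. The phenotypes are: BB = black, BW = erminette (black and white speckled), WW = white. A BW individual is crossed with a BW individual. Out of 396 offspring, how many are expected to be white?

Punnett square for BW × BW:
Offspring genotypes: 1 BB, 2 BW, 1 WW
Phenotype counts: 1 black, 2 erminette (black and white speckled), 1 white
white: 1 out of 4 → fraction 1/4
Expected count = 1/4 × 396 = 99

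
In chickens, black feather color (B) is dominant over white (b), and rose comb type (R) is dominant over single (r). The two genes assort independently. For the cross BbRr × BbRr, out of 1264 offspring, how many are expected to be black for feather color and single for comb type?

Dihybrid cross BbRr × BbRr — consider each gene separately:
feather color: Bb × Bb → 1 BB, 2 Bb, 1 bb → 3 B_ : 1 bb (out of 4)
comb type: Rr × Rr → 1 RR, 2 Rr, 1 rr → 3 R_ : 1 rr (out of 4)
Looking for: black (B_) and single (rr)
P(black) = 3/4, P(single) = 1/4
P(both) = 3/4 × 1/4 = 3/16
Expected count = 3/16 × 1264 = 237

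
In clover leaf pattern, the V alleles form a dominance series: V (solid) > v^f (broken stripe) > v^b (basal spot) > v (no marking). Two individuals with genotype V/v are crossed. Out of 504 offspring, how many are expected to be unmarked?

Cross: V/v × V/v
Allele dominance: V > v^f > v^b > v
Offspring genotypes: 1 V/V, 2 V/v, 1 v/v
Phenotype counts: 3 solid, 1 unmarked
unmarked: 1 out of 4 → fraction 1/4
Expected count = 1/4 × 504 = 126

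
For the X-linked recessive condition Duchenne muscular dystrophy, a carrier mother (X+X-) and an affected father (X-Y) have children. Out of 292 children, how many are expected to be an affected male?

Cross: X+X- × X-Y
Offspring: 1 X+X-, 1 X+Y, 1 X-X-, 1 X-Y
Probability of an affected male: 1/4
Expected count = 1/4 × 292 = 73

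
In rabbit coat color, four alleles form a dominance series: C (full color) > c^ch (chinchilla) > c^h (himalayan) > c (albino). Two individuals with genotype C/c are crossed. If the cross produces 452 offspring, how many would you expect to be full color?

Cross: C/c × C/c
Allele dominance: C > c^ch > c^h > c
Offspring genotypes: 1 C/C, 2 C/c, 1 c/c
Phenotype counts: 3 full color, 1 albino
full color: 3 out of 4 → fraction 3/4
Expected count = 3/4 × 452 = 339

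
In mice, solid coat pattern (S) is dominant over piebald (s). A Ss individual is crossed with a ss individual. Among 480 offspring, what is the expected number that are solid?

Punnett square for Ss × ss:
Offspring genotypes: 2 Ss, 2 ss
solid: 2, piebald: 2
solid: 2 out of 4 → fraction 1/2
Expected count = 1/2 × 480 = 240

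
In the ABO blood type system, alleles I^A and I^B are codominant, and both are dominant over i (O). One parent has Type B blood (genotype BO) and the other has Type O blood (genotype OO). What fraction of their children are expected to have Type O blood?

Cross: BO × OO
Possible offspring genotypes: 2 BO, 2 OO
Blood type counts: 2 Type B, 2 Type O
Probability of Type O: 2/4 = 1/2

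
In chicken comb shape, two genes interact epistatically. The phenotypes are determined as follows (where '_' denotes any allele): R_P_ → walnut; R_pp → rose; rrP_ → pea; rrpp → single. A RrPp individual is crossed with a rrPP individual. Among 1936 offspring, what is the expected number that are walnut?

Cross: RrPp × rrPP — consider each gene separately:
R gene: Rr × rr → 2 Rr, 2 rr → 2 R_ : 2 rr (out of 4)
P gene: Pp × PP → 2 PP, 2 Pp → 4 P_ (out of 4)
Genotype classes (out of 4 × 4 = 16): R_P_ = 2×4 = 8; rrP_ = 2×4 = 8
Apply the phenotype rules: R_P_ (8) → walnut; rrP_ (8) → pea
Phenotype counts (out of 16): 8 walnut, 8 pea
walnut: 8 out of 16 → fraction 1/2
Expected count = 1/2 × 1936 = 968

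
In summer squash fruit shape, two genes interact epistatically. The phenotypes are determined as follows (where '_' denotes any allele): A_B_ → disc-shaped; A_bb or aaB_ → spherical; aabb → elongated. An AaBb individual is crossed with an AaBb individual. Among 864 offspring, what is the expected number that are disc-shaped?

Cross: AaBb × AaBb — consider each gene separately:
A gene: Aa × Aa → 1 AA, 2 Aa, 1 aa → 3 A_ : 1 aa (out of 4)
B gene: Bb × Bb → 1 BB, 2 Bb, 1 bb → 3 B_ : 1 bb (out of 4)
Genotype classes (out of 4 × 4 = 16): A_B_ = 3×3 = 9; A_bb = 3×1 = 3; aaB_ = 1×3 = 3; aabb = 1×1 = 1
Apply the phenotype rules: A_B_ (9) → disc-shaped; A_bb (3) + aaB_ (3) → spherical; aabb (1) → elongated
Phenotype counts (out of 16): 9 disc-shaped, 6 spherical, 1 elongated
disc-shaped: 9 out of 16 → fraction 9/16
Expected count = 9/16 × 864 = 486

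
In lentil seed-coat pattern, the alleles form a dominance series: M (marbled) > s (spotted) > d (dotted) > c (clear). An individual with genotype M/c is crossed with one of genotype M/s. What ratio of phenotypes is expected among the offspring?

Cross: M/c × M/s
Allele dominance: M > s > d > c
Offspring genotypes: 1 M/M, 1 M/s, 1 M/c, 1 s/c
Phenotype counts: 3 marbled, 1 spotted
Ratio: 3 marbled : 1 spotted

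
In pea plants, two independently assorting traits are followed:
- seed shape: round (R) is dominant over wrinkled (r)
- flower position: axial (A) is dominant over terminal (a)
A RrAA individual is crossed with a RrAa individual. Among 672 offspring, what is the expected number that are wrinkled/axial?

Dihybrid cross RrAA × RrAa — consider each gene separately:
seed shape: Rr × Rr → 1 RR, 2 Rr, 1 rr → 3 R_ : 1 rr (out of 4)
flower position: AA × Aa → 2 AA, 2 Aa → 4 A_ (out of 4)
Combine (counts out of 4 × 4 = 16): round/axial (R_A_) = 3×4 = 12; wrinkled/axial (rrA_) = 1×4 = 4
Phenotype counts (out of 16): 12 round/axial, 4 wrinkled/axial
wrinkled/axial: 4 out of 16 → fraction 1/4
Expected count = 1/4 × 672 = 168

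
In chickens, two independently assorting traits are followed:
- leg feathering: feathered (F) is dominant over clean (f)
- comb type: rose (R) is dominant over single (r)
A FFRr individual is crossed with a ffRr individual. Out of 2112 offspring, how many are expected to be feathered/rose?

Dihybrid cross FFRr × ffRr — consider each gene separately:
leg feathering: FF × ff → 4 Ff → 4 F_ (out of 4)
comb type: Rr × Rr → 1 RR, 2 Rr, 1 rr → 3 R_ : 1 rr (out of 4)
Combine (counts out of 4 × 4 = 16): feathered/rose (F_R_) = 4×3 = 12; feathered/single (F_rr) = 4×1 = 4
Phenotype counts (out of 16): 12 feathered/rose, 4 feathered/single
feathered/rose: 12 out of 16 → fraction 3/4
Expected count = 3/4 × 2112 = 1584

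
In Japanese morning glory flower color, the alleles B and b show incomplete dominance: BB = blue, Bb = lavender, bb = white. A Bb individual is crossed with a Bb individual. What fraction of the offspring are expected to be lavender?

Punnett square for Bb × Bb:
Offspring genotypes: 1 BB, 2 Bb, 1 bb
Phenotype counts: 1 blue, 2 lavender, 1 white
lavender: 2 out of 4
Probability: 2/4 = 1/2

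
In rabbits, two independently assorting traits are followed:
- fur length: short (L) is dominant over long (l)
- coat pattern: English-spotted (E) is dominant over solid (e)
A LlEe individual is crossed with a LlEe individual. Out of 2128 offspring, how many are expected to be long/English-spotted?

Dihybrid cross LlEe × LlEe — consider each gene separately:
fur length: Ll × Ll → 1 LL, 2 Ll, 1 ll → 3 L_ : 1 ll (out of 4)
coat pattern: Ee × Ee → 1 EE, 2 Ee, 1 ee → 3 E_ : 1 ee (out of 4)
Combine (counts out of 4 × 4 = 16): short/English-spotted (L_E_) = 3×3 = 9; short/solid (L_ee) = 3×1 = 3; long/English-spotted (llE_) = 1×3 = 3; long/solid (llee) = 1×1 = 1
Phenotype counts (out of 16): 9 short/English-spotted, 3 short/solid, 3 long/English-spotted, 1 long/solid
long/English-spotted: 3 out of 16 → fraction 3/16
Expected count = 3/16 × 2128 = 399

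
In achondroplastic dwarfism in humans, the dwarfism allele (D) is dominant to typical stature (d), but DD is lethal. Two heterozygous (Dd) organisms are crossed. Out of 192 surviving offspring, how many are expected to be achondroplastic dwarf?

Cross: Dd × Dd
Punnett square offspring (before lethality): 1 DD, 2 Dd, 1 dd
The DD genotype is lethal (embryos die); surviving offspring: 2 Dd, 1 dd
achondroplastic dwarf: 2 out of 3 → fraction 2/3
Expected count = 2/3 × 192 = 128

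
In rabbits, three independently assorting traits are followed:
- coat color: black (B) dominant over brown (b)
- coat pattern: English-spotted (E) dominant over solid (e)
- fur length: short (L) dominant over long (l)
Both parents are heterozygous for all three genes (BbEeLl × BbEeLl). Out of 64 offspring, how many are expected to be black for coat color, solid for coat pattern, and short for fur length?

Trihybrid cross: BbEeLl × BbEeLl
Each trait segregates independently with a 3:1 phenotypic ratio, so each gene contributes 3/4 (dominant) or 1/4 (recessive).
Target: black (coat color), solid (coat pattern), short (fur length)
Probability = product of independent per-trait probabilities
= 3/4 × 1/4 × 3/4 = 9/64
Expected count = 9/64 × 64 = 9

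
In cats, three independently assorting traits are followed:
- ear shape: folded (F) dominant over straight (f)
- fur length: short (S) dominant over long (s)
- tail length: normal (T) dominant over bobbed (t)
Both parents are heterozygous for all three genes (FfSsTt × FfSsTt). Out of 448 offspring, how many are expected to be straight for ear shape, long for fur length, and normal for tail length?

Trihybrid cross: FfSsTt × FfSsTt
Each trait segregates independently with a 3:1 phenotypic ratio, so each gene contributes 3/4 (dominant) or 1/4 (recessive).
Target: straight (ear shape), long (fur length), normal (tail length)
Probability = product of independent per-trait probabilities
= 1/4 × 1/4 × 3/4 = 3/64
Expected count = 3/64 × 448 = 21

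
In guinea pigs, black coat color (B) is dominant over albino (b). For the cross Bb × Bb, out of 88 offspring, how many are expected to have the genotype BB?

Punnett square for Bb × Bb:
Offspring genotypes: 1 BB, 2 Bb, 1 bb
Total offspring: 4
Count with target: 1
Probability: 1/4
Expected count = 1/4 × 88 = 22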